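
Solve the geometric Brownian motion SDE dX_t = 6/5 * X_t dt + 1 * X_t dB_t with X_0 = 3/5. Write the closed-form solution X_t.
X_t = 3/5 * exp((7/10) * t + (1) * B_t)

For GBM dX = mu X dt + sigma X dB with X_0 = x_0, apply Itô to Y = log X: dY = (mu - sigma^2/2) dt + sigma dB, so Y_t = log(x_0) + (mu - sigma^2/2) t + sigma B_t and hence X_t = x_0 * exp((mu - sigma^2/2) t + sigma B_t).
With mu = 6/5, sigma = 1, x_0 = 3/5, this gives:
  X_t = 3/5 * exp((7/10) * t + (1) * B_t).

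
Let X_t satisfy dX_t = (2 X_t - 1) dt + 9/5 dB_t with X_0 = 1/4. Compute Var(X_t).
Var(X_t) = 81*exp(4*t)/100 - 81/100

The variance V(t) = Var(X_t) satisfies V'(t) = 2 a V(t) + c^2 with V(0) = 0 (drift coefficient is linear in X, diffusion is constant). With a = 2, c = 9/5, the solution is
  V(t) = (c^2 / (2 a)) * (exp(2 a t) - 1)
       = ((9/5)^2 / (2*2)) * (exp(4 t) - 1)
       = 81*exp(4*t)/100 - 81/100.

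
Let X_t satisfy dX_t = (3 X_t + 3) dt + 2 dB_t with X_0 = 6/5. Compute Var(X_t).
Var(X_t) = 2*exp(6*t)/3 - 2/3

The variance V(t) = Var(X_t) satisfies V'(t) = 2 a V(t) + c^2 with V(0) = 0 (drift coefficient is linear in X, diffusion is constant). With a = 3, c = 2, the solution is
  V(t) = (c^2 / (2 a)) * (exp(2 a t) - 1)
       = (2^2 / (2*3)) * (exp(6 t) - 1)
       = 2*exp(6*t)/3 - 2/3.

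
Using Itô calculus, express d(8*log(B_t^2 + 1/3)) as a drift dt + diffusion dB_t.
d(8*log(B_t^2 + 1/3)) = (24*(1 - 3*B_t^2)/(3*B_t^2 + 1)^2) dt + (48*B_t/(3*B_t^2 + 1)) dB_t

Itô's formula for f(B_t) gives d f(B_t) = f'(B_t) dB_t + (1/2) f''(B_t) dt. Compute derivatives of f(x) = 8*log(x^2 + 1/3):
  f'(x)  = 48*x/(3*x^2 + 1)
  f''(x) = 48*(1 - 3*x^2)/(3*x^2 + 1)^2
Substitute x = B_t and multiply the f'' term by 1/2:
  drift     = (1/2) * (48*(1 - 3*x^2)/(3*x^2 + 1)^2) evaluated at B_t = 24*(1 - 3*B_t^2)/(3*B_t^2 + 1)^2
  diffusion = (48*x/(3*x^2 + 1)) evaluated at B_t = 48*B_t/(3*B_t^2 + 1)
Therefore d(8*log(B_t^2 + 1/3)) = (24*(1 - 3*B_t^2)/(3*B_t^2 + 1)^2) dt + (48*B_t/(3*B_t^2 + 1)) dB_t.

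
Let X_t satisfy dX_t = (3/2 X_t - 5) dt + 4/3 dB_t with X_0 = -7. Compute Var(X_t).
Var(X_t) = 16*exp(3*t)/27 - 16/27

The variance V(t) = Var(X_t) satisfies V'(t) = 2 a V(t) + c^2 with V(0) = 0 (drift coefficient is linear in X, diffusion is constant). With a = 3/2, c = 4/3, the solution is
  V(t) = (c^2 / (2 a)) * (exp(2 a t) - 1)
       = ((4/3)^2 / (2*(3/2))) * (exp(3 t) - 1)
       = 16*exp(3*t)/27 - 16/27.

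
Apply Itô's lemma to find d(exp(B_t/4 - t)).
d(exp(B_t/4 - t)) = (-31*exp(B_t/4 - t)/32) dt + (exp(B_t/4 - t)/4) dB_t

Itô's formula for f(t, x): d f(t, B_t) = (f_t + (1/2) f_xx) dt + f_x dB_t. Compute partials of f(t, x) = exp(-t + x/4):
  f_t(t,x)  = -exp(-t + x/4)
  f_x(t,x)  = exp(-t + x/4)/4
  f_xx(t,x) = exp(-t + x/4)/16
Assemble drift = f_t + (1/2) f_xx = -31*exp(-t + x/4)/32 and diffusion = f_x = exp(-t + x/4)/4. Substituting x = B_t:
  d(exp(B_t/4 - t)) = (-31*exp(B_t/4 - t)/32) dt + (exp(B_t/4 - t)/4) dB_t.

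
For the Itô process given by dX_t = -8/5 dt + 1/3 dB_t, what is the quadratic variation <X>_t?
<X>_t = t/9

For an Itô process dX_t = a(t) dt + b(t) dB_t, the quadratic variation is <X>_t = int_0^t b(s)^2 ds (the drift term does not contribute). Here b(s) = 1/3, so
  b(s)^2 = 1/9.
Integrating from 0 to t:
  <X>_t = int_0^t (1/9) ds = t/9.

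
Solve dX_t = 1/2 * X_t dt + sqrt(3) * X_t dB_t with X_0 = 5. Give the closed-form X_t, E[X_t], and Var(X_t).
X_t = 5 * exp((-1) t + (sqrt(3)) B_t); E[X_t] = 5*exp(t/2); Var(X_t) = 25*(exp(3*t) - 1)*exp(t)

For GBM dX = mu X dt + sigma X dB with X_0 = x_0, apply Itô to Y = log X: dY = (mu - sigma^2/2) dt + sigma dB, so Y_t = log(x_0) + (mu - sigma^2/2) t + sigma B_t and hence X_t = x_0 * exp((mu - sigma^2/2) t + sigma B_t).
With mu = 1/2, sigma = sqrt(3), x_0 = 5, this gives:
  X_t = 5 * exp((-1) * t + (sqrt(3)) * B_t).
Since sigma*B_t ~ Normal(0, sigma^2 t), E[exp(sigma*B_t)] = exp(sigma^2 t / 2); so E[X_t] = x_0 * exp((mu - sigma^2/2) t) * exp(sigma^2 t / 2) = x_0 * exp(mu t) = 5*exp(t/2).
Var(X_t) = E[X_t^2] - (E[X_t])^2 = x_0^2 * exp(2 mu t) * (exp(sigma^2 t) - 1) = 25*(exp(3*t) - 1)*exp(t).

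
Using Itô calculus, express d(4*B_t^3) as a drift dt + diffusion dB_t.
d(4*B_t^3) = (12*B_t) dt + (12*B_t^2) dB_t

Itô's formula for f(B_t) gives d f(B_t) = f'(B_t) dB_t + (1/2) f''(B_t) dt. Compute derivatives of f(x) = 4*x^3:
  f'(x)  = 12*x^2
  f''(x) = 24*x
Substitute x = B_t and multiply the f'' term by 1/2:
  drift     = (1/2) * (24*x) evaluated at B_t = 12*B_t
  diffusion = (12*x^2) evaluated at B_t = 12*B_t^2
Therefore d(4*B_t^3) = (12*B_t) dt + (12*B_t^2) dB_t.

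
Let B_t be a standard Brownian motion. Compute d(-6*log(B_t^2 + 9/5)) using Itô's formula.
d(-6*log(B_t^2 + 9/5)) = (30*(5*B_t^2 - 9)/(5*B_t^2 + 9)^2) dt + (-60*B_t/(5*B_t^2 + 9)) dB_t

Itô's formula for f(B_t) gives d f(B_t) = f'(B_t) dB_t + (1/2) f''(B_t) dt. Compute derivatives of f(x) = -6*log(x^2 + 9/5):
  f'(x)  = -60*x/(5*x^2 + 9)
  f''(x) = 60*(5*x^2 - 9)/(5*x^2 + 9)^2
Substitute x = B_t and multiply the f'' term by 1/2:
  drift     = (1/2) * (60*(5*x^2 - 9)/(5*x^2 + 9)^2) evaluated at B_t = 30*(5*B_t^2 - 9)/(5*B_t^2 + 9)^2
  diffusion = (-60*x/(5*x^2 + 9)) evaluated at B_t = -60*B_t/(5*B_t^2 + 9)
Therefore d(-6*log(B_t^2 + 9/5)) = (30*(5*B_t^2 - 9)/(5*B_t^2 + 9)^2) dt + (-60*B_t/(5*B_t^2 + 9)) dB_t.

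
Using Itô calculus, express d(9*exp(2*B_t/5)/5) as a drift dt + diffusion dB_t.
d(9*exp(2*B_t/5)/5) = (18*exp(2*B_t/5)/125) dt + (18*exp(2*B_t/5)/25) dB_t

Itô's formula for f(B_t) gives d f(B_t) = f'(B_t) dB_t + (1/2) f''(B_t) dt. Compute derivatives of f(x) = 9*exp(2*x/5)/5:
  f'(x)  = 18*exp(2*x/5)/25
  f''(x) = 36*exp(2*x/5)/125
Substitute x = B_t and multiply the f'' term by 1/2:
  drift     = (1/2) * (36*exp(2*x/5)/125) evaluated at B_t = 18*exp(2*B_t/5)/125
  diffusion = (18*exp(2*x/5)/25) evaluated at B_t = 18*exp(2*B_t/5)/25
Therefore d(9*exp(2*B_t/5)/5) = (18*exp(2*B_t/5)/125) dt + (18*exp(2*B_t/5)/25) dB_t.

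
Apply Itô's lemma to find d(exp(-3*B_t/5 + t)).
d(exp(-3*B_t/5 + t)) = (59*exp(-3*B_t/5 + t)/50) dt + (-3*exp(-3*B_t/5 + t)/5) dB_t

Itô's formula for f(t, x): d f(t, B_t) = (f_t + (1/2) f_xx) dt + f_x dB_t. Compute partials of f(t, x) = exp(t - 3*x/5):
  f_t(t,x)  = exp(t - 3*x/5)
  f_x(t,x)  = -3*exp(t - 3*x/5)/5
  f_xx(t,x) = 9*exp(t - 3*x/5)/25
Assemble drift = f_t + (1/2) f_xx = 59*exp(t - 3*x/5)/50 and diffusion = f_x = -3*exp(t - 3*x/5)/5. Substituting x = B_t:
  d(exp(-3*B_t/5 + t)) = (59*exp(-3*B_t/5 + t)/50) dt + (-3*exp(-3*B_t/5 + t)/5) dB_t.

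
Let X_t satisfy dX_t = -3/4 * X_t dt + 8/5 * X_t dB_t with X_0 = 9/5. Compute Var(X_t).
Var(X_t) = (81*exp(64*t/25) - 81)*exp(-3*t/2)/25

For GBM dX = mu X dt + sigma X dB with X_0 = x_0, apply Itô to Y = log X: dY = (mu - sigma^2/2) dt + sigma dB, so Y_t = log(x_0) + (mu - sigma^2/2) t + sigma B_t and hence X_t = x_0 * exp((mu - sigma^2/2) t + sigma B_t).
With mu = -3/4, sigma = 8/5, x_0 = 9/5, this gives:
  X_t = 9/5 * exp((-203/100) * t + (8/5) * B_t).
Since sigma*B_t ~ Normal(0, sigma^2 t), E[exp(sigma*B_t)] = exp(sigma^2 t / 2); so E[X_t] = x_0 * exp((mu - sigma^2/2) t) * exp(sigma^2 t / 2) = x_0 * exp(mu t) = 9*exp(-3*t/4)/5.
Var(X_t) = E[X_t^2] - (E[X_t])^2 = x_0^2 * exp(2 mu t) * (exp(sigma^2 t) - 1) = (81*exp(64*t/25) - 81)*exp(-3*t/2)/25.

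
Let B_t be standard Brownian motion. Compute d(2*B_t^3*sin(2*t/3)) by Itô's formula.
d(2*B_t^3*sin(2*t/3)) = (4*B_t^3*cos(2*t/3)/3 + 6*B_t*sin(2*t/3)) dt + (6*B_t^2*sin(2*t/3)) dB_t

Itô's formula for f(t, x): d f(t, B_t) = (f_t + (1/2) f_xx) dt + f_x dB_t. Compute partials of f(t, x) = 2*x^3*sin(2*t/3):
  f_t(t,x)  = 4*x^3*cos(2*t/3)/3
  f_x(t,x)  = 6*x^2*sin(2*t/3)
  f_xx(t,x) = 12*x*sin(2*t/3)
Assemble drift = f_t + (1/2) f_xx = 4*x^3*cos(2*t/3)/3 + 6*x*sin(2*t/3) and diffusion = f_x = 6*x^2*sin(2*t/3). Substituting x = B_t:
  d(2*B_t^3*sin(2*t/3)) = (4*B_t^3*cos(2*t/3)/3 + 6*B_t*sin(2*t/3)) dt + (6*B_t^2*sin(2*t/3)) dB_t.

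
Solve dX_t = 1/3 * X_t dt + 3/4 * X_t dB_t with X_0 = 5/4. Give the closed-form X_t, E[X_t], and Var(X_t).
X_t = 5/4 * exp((5/96) t + (3/4) B_t); E[X_t] = 5*exp(t/3)/4; Var(X_t) = 25*(exp(9*t/16) - 1)*exp(2*t/3)/16

For GBM dX = mu X dt + sigma X dB with X_0 = x_0, apply Itô to Y = log X: dY = (mu - sigma^2/2) dt + sigma dB, so Y_t = log(x_0) + (mu - sigma^2/2) t + sigma B_t and hence X_t = x_0 * exp((mu - sigma^2/2) t + sigma B_t).
With mu = 1/3, sigma = 3/4, x_0 = 5/4, this gives:
  X_t = 5/4 * exp((5/96) * t + (3/4) * B_t).
Since sigma*B_t ~ Normal(0, sigma^2 t), E[exp(sigma*B_t)] = exp(sigma^2 t / 2); so E[X_t] = x_0 * exp((mu - sigma^2/2) t) * exp(sigma^2 t / 2) = x_0 * exp(mu t) = 5*exp(t/3)/4.
Var(X_t) = E[X_t^2] - (E[X_t])^2 = x_0^2 * exp(2 mu t) * (exp(sigma^2 t) - 1) = 25*(exp(9*t/16) - 1)*exp(2*t/3)/16.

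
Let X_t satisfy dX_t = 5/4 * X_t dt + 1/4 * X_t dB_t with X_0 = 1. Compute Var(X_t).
Var(X_t) = (exp(t/16) - 1)*exp(5*t/2)

For GBM dX = mu X dt + sigma X dB with X_0 = x_0, apply Itô to Y = log X: dY = (mu - sigma^2/2) dt + sigma dB, so Y_t = log(x_0) + (mu - sigma^2/2) t + sigma B_t and hence X_t = x_0 * exp((mu - sigma^2/2) t + sigma B_t).
With mu = 5/4, sigma = 1/4, x_0 = 1, this gives:
  X_t = 1 * exp((39/32) * t + (1/4) * B_t).
Since sigma*B_t ~ Normal(0, sigma^2 t), E[exp(sigma*B_t)] = exp(sigma^2 t / 2); so E[X_t] = x_0 * exp((mu - sigma^2/2) t) * exp(sigma^2 t / 2) = x_0 * exp(mu t) = exp(5*t/4).
Var(X_t) = E[X_t^2] - (E[X_t])^2 = x_0^2 * exp(2 mu t) * (exp(sigma^2 t) - 1) = (exp(t/16) - 1)*exp(5*t/2).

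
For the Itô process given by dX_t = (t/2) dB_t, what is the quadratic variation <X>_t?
<X>_t = t^3/12

For an Itô process dX_t = a(t) dt + b(t) dB_t, the quadratic variation is <X>_t = int_0^t b(s)^2 ds (the drift term does not contribute). Here b(s) = s/2, so
  b(s)^2 = s^2/4.
Integrating from 0 to t:
  <X>_t = int_0^t (s^2/4) ds = t^3/12.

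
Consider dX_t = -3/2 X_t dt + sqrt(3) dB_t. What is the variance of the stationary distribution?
lim Var(X_t) = 1

The OU SDE dX = -theta X dt + sigma dB admits the integrating factor exp(theta t): d(exp(theta t) X_t) = sigma exp(theta t) dB_t. Integrating from 0 to t gives X_t = x_0 * exp(-theta t) + sigma * int_0^t exp(-theta (t-s)) dB_s for any initial x_0. The Itô integral has variance (by the Itô isometry) sigma^2 * int_0^t exp(-2 theta (t - s)) ds = sigma^2 * (1 - exp(-2 theta t)) / (2 theta), independent of x_0.
With theta = 3/2, sigma = sqrt(3):
  Var(X_t) = (sqrt(3))^2 * (1 - exp(-2*3/2 t)) / (2 * 3/2) = 1 - exp(-3*t).
As t -> infinity, exp(-2*3/2 t) -> 0, so the stationary variance is sigma^2 / (2 theta) = 1.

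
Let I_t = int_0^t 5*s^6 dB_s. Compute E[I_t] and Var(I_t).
E[I_t] = 0; Var(I_t) = 25*t^13/13

The Itô integral of a deterministic integrand f(s) has mean 0 because each increment f(s) * (B_{s+ds} - B_s) has mean 0. By the Itô isometry:
  Var( int_0^t f(s) dB_s ) = E[ (int_0^t f(s) dB_s)^2 ] = int_0^t f(s)^2 ds.
Here f(s) = 5*s^6, so f(s)^2 = 25*s^12. Integrate:
  int_0^t (25*s^12) ds = 25*t^13/13.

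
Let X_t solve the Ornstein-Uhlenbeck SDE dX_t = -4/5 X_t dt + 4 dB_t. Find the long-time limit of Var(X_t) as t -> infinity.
lim Var(X_t) = 10

The OU SDE dX = -theta X dt + sigma dB admits the integrating factor exp(theta t): d(exp(theta t) X_t) = sigma exp(theta t) dB_t. Integrating from 0 to t gives X_t = x_0 * exp(-theta t) + sigma * int_0^t exp(-theta (t-s)) dB_s for any initial x_0. The Itô integral has variance (by the Itô isometry) sigma^2 * int_0^t exp(-2 theta (t - s)) ds = sigma^2 * (1 - exp(-2 theta t)) / (2 theta), independent of x_0.
With theta = 4/5, sigma = 4:
  Var(X_t) = (4)^2 * (1 - exp(-2*4/5 t)) / (2 * 4/5) = 10 - 10*exp(-8*t/5).
As t -> infinity, exp(-2*4/5 t) -> 0, so the stationary variance is sigma^2 / (2 theta) = 10.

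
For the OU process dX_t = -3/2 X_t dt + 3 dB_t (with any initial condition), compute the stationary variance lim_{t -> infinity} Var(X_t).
lim Var(X_t) = 3

The OU SDE dX = -theta X dt + sigma dB admits the integrating factor exp(theta t): d(exp(theta t) X_t) = sigma exp(theta t) dB_t. Integrating from 0 to t gives X_t = x_0 * exp(-theta t) + sigma * int_0^t exp(-theta (t-s)) dB_s for any initial x_0. The Itô integral has variance (by the Itô isometry) sigma^2 * int_0^t exp(-2 theta (t - s)) ds = sigma^2 * (1 - exp(-2 theta t)) / (2 theta), independent of x_0.
With theta = 3/2, sigma = 3:
  Var(X_t) = (3)^2 * (1 - exp(-2*3/2 t)) / (2 * 3/2) = 3 - 3*exp(-3*t).
As t -> infinity, exp(-2*3/2 t) -> 0, so the stationary variance is sigma^2 / (2 theta) = 3.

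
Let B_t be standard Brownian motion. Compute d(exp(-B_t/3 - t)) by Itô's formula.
d(exp(-B_t/3 - t)) = (-17*exp(-B_t/3 - t)/18) dt + (-exp(-B_t/3 - t)/3) dB_t

Itô's formula for f(t, x): d f(t, B_t) = (f_t + (1/2) f_xx) dt + f_x dB_t. Compute partials of f(t, x) = exp(-t - x/3):
  f_t(t,x)  = -exp(-t - x/3)
  f_x(t,x)  = -exp(-t - x/3)/3
  f_xx(t,x) = exp(-t - x/3)/9
Assemble drift = f_t + (1/2) f_xx = -17*exp(-t - x/3)/18 and diffusion = f_x = -exp(-t - x/3)/3. Substituting x = B_t:
  d(exp(-B_t/3 - t)) = (-17*exp(-B_t/3 - t)/18) dt + (-exp(-B_t/3 - t)/3) dB_t.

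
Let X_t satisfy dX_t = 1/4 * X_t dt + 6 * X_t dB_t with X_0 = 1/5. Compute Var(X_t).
Var(X_t) = (exp(36*t) - 1)*exp(t/2)/25

For GBM dX = mu X dt + sigma X dB with X_0 = x_0, apply Itô to Y = log X: dY = (mu - sigma^2/2) dt + sigma dB, so Y_t = log(x_0) + (mu - sigma^2/2) t + sigma B_t and hence X_t = x_0 * exp((mu - sigma^2/2) t + sigma B_t).
With mu = 1/4, sigma = 6, x_0 = 1/5, this gives:
  X_t = 1/5 * exp((-71/4) * t + (6) * B_t).
Since sigma*B_t ~ Normal(0, sigma^2 t), E[exp(sigma*B_t)] = exp(sigma^2 t / 2); so E[X_t] = x_0 * exp((mu - sigma^2/2) t) * exp(sigma^2 t / 2) = x_0 * exp(mu t) = exp(t/4)/5.
Var(X_t) = E[X_t^2] - (E[X_t])^2 = x_0^2 * exp(2 mu t) * (exp(sigma^2 t) - 1) = (exp(36*t) - 1)*exp(t/2)/25.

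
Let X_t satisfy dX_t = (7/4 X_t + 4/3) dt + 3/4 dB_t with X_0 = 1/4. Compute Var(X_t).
Var(X_t) = 9*exp(7*t/2)/56 - 9/56

The variance V(t) = Var(X_t) satisfies V'(t) = 2 a V(t) + c^2 with V(0) = 0 (drift coefficient is linear in X, diffusion is constant). With a = 7/4, c = 3/4, the solution is
  V(t) = (c^2 / (2 a)) * (exp(2 a t) - 1)
       = ((3/4)^2 / (2*(7/4))) * (exp((7/2) t) - 1)
       = 9*exp(7*t/2)/56 - 9/56.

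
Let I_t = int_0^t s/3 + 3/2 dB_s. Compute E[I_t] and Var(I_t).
E[I_t] = 0; Var(I_t) = t*(4*t^2 + 54*t + 243)/108

The Itô integral of a deterministic integrand f(s) has mean 0 because each increment f(s) * (B_{s+ds} - B_s) has mean 0. By the Itô isometry:
  Var( int_0^t f(s) dB_s ) = E[ (int_0^t f(s) dB_s)^2 ] = int_0^t f(s)^2 ds.
Here f(s) = s/3 + 3/2, so f(s)^2 = (2*s + 9)^2/36. Integrate:
  int_0^t ((2*s + 9)^2/36) ds = t*(4*t^2 + 54*t + 243)/108.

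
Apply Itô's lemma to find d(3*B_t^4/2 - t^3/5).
d(3*B_t^4/2 - t^3/5) = (9*B_t^2 - 3*t^2/5) dt + (6*B_t^3) dB_t

Itô's formula for f(t, x): d f(t, B_t) = (f_t + (1/2) f_xx) dt + f_x dB_t. Compute partials of f(t, x) = -t^3/5 + 3*x^4/2:
  f_t(t,x)  = -3*t^2/5
  f_x(t,x)  = 6*x^3
  f_xx(t,x) = 18*x^2
Assemble drift = f_t + (1/2) f_xx = -3*t^2/5 + 9*x^2 and diffusion = f_x = 6*x^3. Substituting x = B_t:
  d(3*B_t^4/2 - t^3/5) = (9*B_t^2 - 3*t^2/5) dt + (6*B_t^3) dB_t.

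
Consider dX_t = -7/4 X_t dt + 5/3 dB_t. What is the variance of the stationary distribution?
lim Var(X_t) = 50/63

The OU SDE dX = -theta X dt + sigma dB admits the integrating factor exp(theta t): d(exp(theta t) X_t) = sigma exp(theta t) dB_t. Integrating from 0 to t gives X_t = x_0 * exp(-theta t) + sigma * int_0^t exp(-theta (t-s)) dB_s for any initial x_0. The Itô integral has variance (by the Itô isometry) sigma^2 * int_0^t exp(-2 theta (t - s)) ds = sigma^2 * (1 - exp(-2 theta t)) / (2 theta), independent of x_0.
With theta = 7/4, sigma = 5/3:
  Var(X_t) = (5/3)^2 * (1 - exp(-2*7/4 t)) / (2 * 7/4) = 50/63 - 50*exp(-7*t/2)/63.
As t -> infinity, exp(-2*7/4 t) -> 0, so the stationary variance is sigma^2 / (2 theta) = 50/63.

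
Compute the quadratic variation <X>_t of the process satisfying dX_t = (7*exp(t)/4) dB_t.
<X>_t = 49*exp(2*t)/32 - 49/32

For an Itô process dX_t = a(t) dt + b(t) dB_t, the quadratic variation is <X>_t = int_0^t b(s)^2 ds (the drift term does not contribute). Here b(s) = 7*exp(s)/4, so
  b(s)^2 = 49*exp(2*s)/16.
Integrating from 0 to t:
  <X>_t = int_0^t (49*exp(2*s)/16) ds = 49*exp(2*t)/32 - 49/32.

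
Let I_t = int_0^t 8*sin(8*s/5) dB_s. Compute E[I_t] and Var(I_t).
E[I_t] = 0; Var(I_t) = 32*t - 20*sin(8*t/5)*cos(8*t/5)

The Itô integral of a deterministic integrand f(s) has mean 0 because each increment f(s) * (B_{s+ds} - B_s) has mean 0. By the Itô isometry:
  Var( int_0^t f(s) dB_s ) = E[ (int_0^t f(s) dB_s)^2 ] = int_0^t f(s)^2 ds.
Here f(s) = 8*sin(8*s/5), so f(s)^2 = 64*sin(8*s/5)^2. Integrate:
  int_0^t (64*sin(8*s/5)^2) ds = 32*t - 20*sin(8*t/5)*cos(8*t/5).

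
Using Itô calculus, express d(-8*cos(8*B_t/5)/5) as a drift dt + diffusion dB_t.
d(-8*cos(8*B_t/5)/5) = (256*cos(8*B_t/5)/125) dt + (64*sin(8*B_t/5)/25) dB_t

Itô's formula for f(B_t) gives d f(B_t) = f'(B_t) dB_t + (1/2) f''(B_t) dt. Compute derivatives of f(x) = -8*cos(8*x/5)/5:
  f'(x)  = 64*sin(8*x/5)/25
  f''(x) = 512*cos(8*x/5)/125
Substitute x = B_t and multiply the f'' term by 1/2:
  drift     = (1/2) * (512*cos(8*x/5)/125) evaluated at B_t = 256*cos(8*B_t/5)/125
  diffusion = (64*sin(8*x/5)/25) evaluated at B_t = 64*sin(8*B_t/5)/25
Therefore d(-8*cos(8*B_t/5)/5) = (256*cos(8*B_t/5)/125) dt + (64*sin(8*B_t/5)/25) dB_t.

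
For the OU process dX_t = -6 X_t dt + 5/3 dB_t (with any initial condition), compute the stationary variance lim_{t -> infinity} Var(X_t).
lim Var(X_t) = 25/108

The OU SDE dX = -theta X dt + sigma dB admits the integrating factor exp(theta t): d(exp(theta t) X_t) = sigma exp(theta t) dB_t. Integrating from 0 to t gives X_t = x_0 * exp(-theta t) + sigma * int_0^t exp(-theta (t-s)) dB_s for any initial x_0. The Itô integral has variance (by the Itô isometry) sigma^2 * int_0^t exp(-2 theta (t - s)) ds = sigma^2 * (1 - exp(-2 theta t)) / (2 theta), independent of x_0.
With theta = 6, sigma = 5/3:
  Var(X_t) = (5/3)^2 * (1 - exp(-2*6 t)) / (2 * 6) = 25/108 - 25*exp(-12*t)/108.
As t -> infinity, exp(-2*6 t) -> 0, so the stationary variance is sigma^2 / (2 theta) = 25/108.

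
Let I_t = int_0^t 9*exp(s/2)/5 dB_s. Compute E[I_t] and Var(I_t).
E[I_t] = 0; Var(I_t) = 81*exp(t)/25 - 81/25

The Itô integral of a deterministic integrand f(s) has mean 0 because each increment f(s) * (B_{s+ds} - B_s) has mean 0. By the Itô isometry:
  Var( int_0^t f(s) dB_s ) = E[ (int_0^t f(s) dB_s)^2 ] = int_0^t f(s)^2 ds.
Here f(s) = 9*exp(s/2)/5, so f(s)^2 = 81*exp(s)/25. Integrate:
  int_0^t (81*exp(s)/25) ds = 81*exp(t)/25 - 81/25.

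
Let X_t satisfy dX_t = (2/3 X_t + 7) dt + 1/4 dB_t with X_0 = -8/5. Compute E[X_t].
E[X_t] = 89*exp(2*t/3)/10 - 21/2

Taking expectations and using E[dB_t] = 0, the mean m(t) = E[X_t] satisfies the ODE m'(t) = a m(t) + b with m(0) = x_0. With a = 2/3, b = 7, x_0 = -8/5, the solution is
  m(t) = x_0 * exp(a t) + (b/a) * (exp(a t) - 1)
       = (-8/5) * exp((2/3) t) + (7/(2/3)) * (exp((2/3) t) - 1)
       = 89*exp(2*t/3)/10 - 21/2.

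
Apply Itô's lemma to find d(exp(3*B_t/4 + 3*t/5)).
d(exp(3*B_t/4 + 3*t/5)) = (141*exp(3*B_t/4 + 3*t/5)/160) dt + (3*exp(3*B_t/4 + 3*t/5)/4) dB_t

Itô's formula for f(t, x): d f(t, B_t) = (f_t + (1/2) f_xx) dt + f_x dB_t. Compute partials of f(t, x) = exp(3*t/5 + 3*x/4):
  f_t(t,x)  = 3*exp(3*t/5 + 3*x/4)/5
  f_x(t,x)  = 3*exp(3*t/5 + 3*x/4)/4
  f_xx(t,x) = 9*exp(3*t/5 + 3*x/4)/16
Assemble drift = f_t + (1/2) f_xx = 141*exp(3*t/5 + 3*x/4)/160 and diffusion = f_x = 3*exp(3*t/5 + 3*x/4)/4. Substituting x = B_t:
  d(exp(3*B_t/4 + 3*t/5)) = (141*exp(3*B_t/4 + 3*t/5)/160) dt + (3*exp(3*B_t/4 + 3*t/5)/4) dB_t.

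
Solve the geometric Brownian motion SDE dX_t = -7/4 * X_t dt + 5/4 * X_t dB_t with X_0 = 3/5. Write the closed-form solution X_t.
X_t = 3/5 * exp((-81/32) * t + (5/4) * B_t)

For GBM dX = mu X dt + sigma X dB with X_0 = x_0, apply Itô to Y = log X: dY = (mu - sigma^2/2) dt + sigma dB, so Y_t = log(x_0) + (mu - sigma^2/2) t + sigma B_t and hence X_t = x_0 * exp((mu - sigma^2/2) t + sigma B_t).
With mu = -7/4, sigma = 5/4, x_0 = 3/5, this gives:
  X_t = 3/5 * exp((-81/32) * t + (5/4) * B_t).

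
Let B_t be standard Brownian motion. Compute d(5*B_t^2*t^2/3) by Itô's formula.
d(5*B_t^2*t^2/3) = (5*t*(2*B_t^2 + t)/3) dt + (10*B_t*t^2/3) dB_t

Itô's formula for f(t, x): d f(t, B_t) = (f_t + (1/2) f_xx) dt + f_x dB_t. Compute partials of f(t, x) = 5*t^2*x^2/3:
  f_t(t,x)  = 10*t*x^2/3
  f_x(t,x)  = 10*t^2*x/3
  f_xx(t,x) = 10*t^2/3
Assemble drift = f_t + (1/2) f_xx = 5*t*(t + 2*x^2)/3 and diffusion = f_x = 10*t^2*x/3. Substituting x = B_t:
  d(5*B_t^2*t^2/3) = (5*t*(2*B_t^2 + t)/3) dt + (10*B_t*t^2/3) dB_t.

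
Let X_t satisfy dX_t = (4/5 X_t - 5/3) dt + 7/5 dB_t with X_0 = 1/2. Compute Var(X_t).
Var(X_t) = 49*exp(8*t/5)/40 - 49/40

The variance V(t) = Var(X_t) satisfies V'(t) = 2 a V(t) + c^2 with V(0) = 0 (drift coefficient is linear in X, diffusion is constant). With a = 4/5, c = 7/5, the solution is
  V(t) = (c^2 / (2 a)) * (exp(2 a t) - 1)
       = ((7/5)^2 / (2*(4/5))) * (exp((8/5) t) - 1)
       = 49*exp(8*t/5)/40 - 49/40.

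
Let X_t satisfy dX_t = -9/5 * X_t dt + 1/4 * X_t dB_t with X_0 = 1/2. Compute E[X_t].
E[X_t] = exp(-9*t/5)/2

For GBM dX = mu X dt + sigma X dB with X_0 = x_0, apply Itô to Y = log X: dY = (mu - sigma^2/2) dt + sigma dB, so Y_t = log(x_0) + (mu - sigma^2/2) t + sigma B_t and hence X_t = x_0 * exp((mu - sigma^2/2) t + sigma B_t).
With mu = -9/5, sigma = 1/4, x_0 = 1/2, this gives:
  X_t = 1/2 * exp((-293/160) * t + (1/4) * B_t).
Since sigma*B_t ~ Normal(0, sigma^2 t), E[exp(sigma*B_t)] = exp(sigma^2 t / 2); so E[X_t] = x_0 * exp((mu - sigma^2/2) t) * exp(sigma^2 t / 2) = x_0 * exp(mu t) = exp(-9*t/5)/2.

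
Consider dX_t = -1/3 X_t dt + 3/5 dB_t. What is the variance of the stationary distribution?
lim Var(X_t) = 27/50

The OU SDE dX = -theta X dt + sigma dB admits the integrating factor exp(theta t): d(exp(theta t) X_t) = sigma exp(theta t) dB_t. Integrating from 0 to t gives X_t = x_0 * exp(-theta t) + sigma * int_0^t exp(-theta (t-s)) dB_s for any initial x_0. The Itô integral has variance (by the Itô isometry) sigma^2 * int_0^t exp(-2 theta (t - s)) ds = sigma^2 * (1 - exp(-2 theta t)) / (2 theta), independent of x_0.
With theta = 1/3, sigma = 3/5:
  Var(X_t) = (3/5)^2 * (1 - exp(-2*1/3 t)) / (2 * 1/3) = 27/50 - 27*exp(-2*t/3)/50.
As t -> infinity, exp(-2*1/3 t) -> 0, so the stationary variance is sigma^2 / (2 theta) = 27/50.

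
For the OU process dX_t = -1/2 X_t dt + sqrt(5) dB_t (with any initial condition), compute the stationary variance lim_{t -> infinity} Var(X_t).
lim Var(X_t) = 5

The OU SDE dX = -theta X dt + sigma dB admits the integrating factor exp(theta t): d(exp(theta t) X_t) = sigma exp(theta t) dB_t. Integrating from 0 to t gives X_t = x_0 * exp(-theta t) + sigma * int_0^t exp(-theta (t-s)) dB_s for any initial x_0. The Itô integral has variance (by the Itô isometry) sigma^2 * int_0^t exp(-2 theta (t - s)) ds = sigma^2 * (1 - exp(-2 theta t)) / (2 theta), independent of x_0.
With theta = 1/2, sigma = sqrt(5):
  Var(X_t) = (sqrt(5))^2 * (1 - exp(-2*1/2 t)) / (2 * 1/2) = 5 - 5*exp(-t).
As t -> infinity, exp(-2*1/2 t) -> 0, so the stationary variance is sigma^2 / (2 theta) = 5.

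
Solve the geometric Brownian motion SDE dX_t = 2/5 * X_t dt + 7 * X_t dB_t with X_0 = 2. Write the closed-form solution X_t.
X_t = 2 * exp((-241/10) * t + (7) * B_t)

For GBM dX = mu X dt + sigma X dB with X_0 = x_0, apply Itô to Y = log X: dY = (mu - sigma^2/2) dt + sigma dB, so Y_t = log(x_0) + (mu - sigma^2/2) t + sigma B_t and hence X_t = x_0 * exp((mu - sigma^2/2) t + sigma B_t).
With mu = 2/5, sigma = 7, x_0 = 2, this gives:
  X_t = 2 * exp((-241/10) * t + (7) * B_t).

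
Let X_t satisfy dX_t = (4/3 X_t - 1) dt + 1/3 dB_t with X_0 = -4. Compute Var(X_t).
Var(X_t) = exp(8*t/3)/24 - 1/24

The variance V(t) = Var(X_t) satisfies V'(t) = 2 a V(t) + c^2 with V(0) = 0 (drift coefficient is linear in X, diffusion is constant). With a = 4/3, c = 1/3, the solution is
  V(t) = (c^2 / (2 a)) * (exp(2 a t) - 1)
       = ((1/3)^2 / (2*(4/3))) * (exp((8/3) t) - 1)
       = exp(8*t/3)/24 - 1/24.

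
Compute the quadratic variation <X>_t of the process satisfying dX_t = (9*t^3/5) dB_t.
<X>_t = 81*t^7/175

For an Itô process dX_t = a(t) dt + b(t) dB_t, the quadratic variation is <X>_t = int_0^t b(s)^2 ds (the drift term does not contribute). Here b(s) = 9*s^3/5, so
  b(s)^2 = 81*s^6/25.
Integrating from 0 to t:
  <X>_t = int_0^t (81*s^6/25) ds = 81*t^7/175.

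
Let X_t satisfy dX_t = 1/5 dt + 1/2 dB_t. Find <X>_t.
<X>_t = t/4

For an Itô process dX_t = a(t) dt + b(t) dB_t, the quadratic variation is <X>_t = int_0^t b(s)^2 ds (the drift term does not contribute). Here b(s) = 1/2, so
  b(s)^2 = 1/4.
Integrating from 0 to t:
  <X>_t = int_0^t (1/4) ds = t/4.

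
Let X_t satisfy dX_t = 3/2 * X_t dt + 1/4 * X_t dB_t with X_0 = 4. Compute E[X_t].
E[X_t] = 4*exp(3*t/2)

For GBM dX = mu X dt + sigma X dB with X_0 = x_0, apply Itô to Y = log X: dY = (mu - sigma^2/2) dt + sigma dB, so Y_t = log(x_0) + (mu - sigma^2/2) t + sigma B_t and hence X_t = x_0 * exp((mu - sigma^2/2) t + sigma B_t).
With mu = 3/2, sigma = 1/4, x_0 = 4, this gives:
  X_t = 4 * exp((47/32) * t + (1/4) * B_t).
Since sigma*B_t ~ Normal(0, sigma^2 t), E[exp(sigma*B_t)] = exp(sigma^2 t / 2); so E[X_t] = x_0 * exp((mu - sigma^2/2) t) * exp(sigma^2 t / 2) = x_0 * exp(mu t) = 4*exp(3*t/2).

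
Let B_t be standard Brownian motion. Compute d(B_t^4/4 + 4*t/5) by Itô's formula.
d(B_t^4/4 + 4*t/5) = (3*B_t^2/2 + 4/5) dt + (B_t^3) dB_t

Itô's formula for f(t, x): d f(t, B_t) = (f_t + (1/2) f_xx) dt + f_x dB_t. Compute partials of f(t, x) = 4*t/5 + x^4/4:
  f_t(t,x)  = 4/5
  f_x(t,x)  = x^3
  f_xx(t,x) = 3*x^2
Assemble drift = f_t + (1/2) f_xx = 3*x^2/2 + 4/5 and diffusion = f_x = x^3. Substituting x = B_t:
  d(B_t^4/4 + 4*t/5) = (3*B_t^2/2 + 4/5) dt + (B_t^3) dB_t.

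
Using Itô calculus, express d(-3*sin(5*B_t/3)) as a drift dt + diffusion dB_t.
d(-3*sin(5*B_t/3)) = (25*sin(5*B_t/3)/6) dt + (-5*cos(5*B_t/3)) dB_t

Itô's formula for f(B_t) gives d f(B_t) = f'(B_t) dB_t + (1/2) f''(B_t) dt. Compute derivatives of f(x) = -3*sin(5*x/3):
  f'(x)  = -5*cos(5*x/3)
  f''(x) = 25*sin(5*x/3)/3
Substitute x = B_t and multiply the f'' term by 1/2:
  drift     = (1/2) * (25*sin(5*x/3)/3) evaluated at B_t = 25*sin(5*B_t/3)/6
  diffusion = (-5*cos(5*x/3)) evaluated at B_t = -5*cos(5*B_t/3)
Therefore d(-3*sin(5*B_t/3)) = (25*sin(5*B_t/3)/6) dt + (-5*cos(5*B_t/3)) dB_t.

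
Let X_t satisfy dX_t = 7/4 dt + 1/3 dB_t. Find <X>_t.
<X>_t = t/9

For an Itô process dX_t = a(t) dt + b(t) dB_t, the quadratic variation is <X>_t = int_0^t b(s)^2 ds (the drift term does not contribute). Here b(s) = 1/3, so
  b(s)^2 = 1/9.
Integrating from 0 to t:
  <X>_t = int_0^t (1/9) ds = t/9.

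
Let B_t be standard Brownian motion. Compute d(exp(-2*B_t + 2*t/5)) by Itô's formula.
d(exp(-2*B_t + 2*t/5)) = (12*exp(-2*B_t + 2*t/5)/5) dt + (-2*exp(-2*B_t + 2*t/5)) dB_t

Itô's formula for f(t, x): d f(t, B_t) = (f_t + (1/2) f_xx) dt + f_x dB_t. Compute partials of f(t, x) = exp(2*t/5 - 2*x):
  f_t(t,x)  = 2*exp(2*t/5 - 2*x)/5
  f_x(t,x)  = -2*exp(2*t/5 - 2*x)
  f_xx(t,x) = 4*exp(2*t/5 - 2*x)
Assemble drift = f_t + (1/2) f_xx = 12*exp(2*t/5 - 2*x)/5 and diffusion = f_x = -2*exp(2*t/5 - 2*x). Substituting x = B_t:
  d(exp(-2*B_t + 2*t/5)) = (12*exp(-2*B_t + 2*t/5)/5) dt + (-2*exp(-2*B_t + 2*t/5)) dB_t.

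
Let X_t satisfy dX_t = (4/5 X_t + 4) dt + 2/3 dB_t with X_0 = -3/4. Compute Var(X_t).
Var(X_t) = 5*exp(8*t/5)/18 - 5/18

The variance V(t) = Var(X_t) satisfies V'(t) = 2 a V(t) + c^2 with V(0) = 0 (drift coefficient is linear in X, diffusion is constant). With a = 4/5, c = 2/3, the solution is
  V(t) = (c^2 / (2 a)) * (exp(2 a t) - 1)
       = ((2/3)^2 / (2*(4/5))) * (exp((8/5) t) - 1)
       = 5*exp(8*t/5)/18 - 5/18.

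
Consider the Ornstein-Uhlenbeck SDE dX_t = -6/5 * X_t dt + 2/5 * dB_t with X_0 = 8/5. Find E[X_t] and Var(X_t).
E[X_t] = 8*exp(-6*t/5)/5; Var(X_t) = 1/15 - exp(-12*t/5)/15

The OU SDE dX = -theta X dt + sigma dB admits the integrating factor exp(theta t): d(exp(theta t) X_t) = sigma exp(theta t) dB_t. Integrating from 0 to t:
  X_t = x_0 * exp(-theta t) + sigma * int_0^t exp(-theta (t-s)) dB_s.
The Itô integral has mean 0 and (by the Itô isometry) variance sigma^2 * int_0^t exp(-2 theta (t - s)) ds = sigma^2 * (1 - exp(-2 theta t)) / (2 theta).
With theta = 6/5, sigma = 2/5, x_0 = 8/5:
  E[X_t] = 8/5 * exp(-6/5 t) = 8*exp(-6*t/5)/5
  Var(X_t) = (2/5)^2 * (1 - exp(-2*6/5 t)) / (2 * 6/5) = 1/15 - exp(-12*t/5)/15.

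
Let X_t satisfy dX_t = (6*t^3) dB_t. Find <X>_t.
<X>_t = 36*t^7/7

For an Itô process dX_t = a(t) dt + b(t) dB_t, the quadratic variation is <X>_t = int_0^t b(s)^2 ds (the drift term does not contribute). Here b(s) = 6*s^3, so
  b(s)^2 = 36*s^6.
Integrating from 0 to t:
  <X>_t = int_0^t (36*s^6) ds = 36*t^7/7.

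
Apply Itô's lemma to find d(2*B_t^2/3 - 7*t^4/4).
d(2*B_t^2/3 - 7*t^4/4) = (2/3 - 7*t^3) dt + (4*B_t/3) dB_t

Itô's formula for f(t, x): d f(t, B_t) = (f_t + (1/2) f_xx) dt + f_x dB_t. Compute partials of f(t, x) = -7*t^4/4 + 2*x^2/3:
  f_t(t,x)  = -7*t^3
  f_x(t,x)  = 4*x/3
  f_xx(t,x) = 4/3
Assemble drift = f_t + (1/2) f_xx = 2/3 - 7*t^3 and diffusion = f_x = 4*x/3. Substituting x = B_t:
  d(2*B_t^2/3 - 7*t^4/4) = (2/3 - 7*t^3) dt + (4*B_t/3) dB_t.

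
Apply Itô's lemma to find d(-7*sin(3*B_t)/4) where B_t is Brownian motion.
d(-7*sin(3*B_t)/4) = (63*sin(3*B_t)/8) dt + (-21*cos(3*B_t)/4) dB_t

Itô's formula for f(B_t) gives d f(B_t) = f'(B_t) dB_t + (1/2) f''(B_t) dt. Compute derivatives of f(x) = -7*sin(3*x)/4:
  f'(x)  = -21*cos(3*x)/4
  f''(x) = 63*sin(3*x)/4
Substitute x = B_t and multiply the f'' term by 1/2:
  drift     = (1/2) * (63*sin(3*x)/4) evaluated at B_t = 63*sin(3*B_t)/8
  diffusion = (-21*cos(3*x)/4) evaluated at B_t = -21*cos(3*B_t)/4
Therefore d(-7*sin(3*B_t)/4) = (63*sin(3*B_t)/8) dt + (-21*cos(3*B_t)/4) dB_t.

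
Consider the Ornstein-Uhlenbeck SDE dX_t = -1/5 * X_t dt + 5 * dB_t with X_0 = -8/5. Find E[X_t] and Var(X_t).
E[X_t] = -8*exp(-t/5)/5; Var(X_t) = 125/2 - 125*exp(-2*t/5)/2

The OU SDE dX = -theta X dt + sigma dB admits the integrating factor exp(theta t): d(exp(theta t) X_t) = sigma exp(theta t) dB_t. Integrating from 0 to t:
  X_t = x_0 * exp(-theta t) + sigma * int_0^t exp(-theta (t-s)) dB_s.
The Itô integral has mean 0 and (by the Itô isometry) variance sigma^2 * int_0^t exp(-2 theta (t - s)) ds = sigma^2 * (1 - exp(-2 theta t)) / (2 theta).
With theta = 1/5, sigma = 5, x_0 = -8/5:
  E[X_t] = -8/5 * exp(-1/5 t) = -8*exp(-t/5)/5
  Var(X_t) = (5)^2 * (1 - exp(-2*1/5 t)) / (2 * 1/5) = 125/2 - 125*exp(-2*t/5)/2.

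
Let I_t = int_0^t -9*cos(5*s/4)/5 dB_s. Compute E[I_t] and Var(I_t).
E[I_t] = 0; Var(I_t) = 81*t/50 + 81*sin(5*t/2)/125

The Itô integral of a deterministic integrand f(s) has mean 0 because each increment f(s) * (B_{s+ds} - B_s) has mean 0. By the Itô isometry:
  Var( int_0^t f(s) dB_s ) = E[ (int_0^t f(s) dB_s)^2 ] = int_0^t f(s)^2 ds.
Here f(s) = -9*cos(5*s/4)/5, so f(s)^2 = 81*cos(5*s/4)^2/25. Integrate:
  int_0^t (81*cos(5*s/4)^2/25) ds = 81*t/50 + 81*sin(5*t/2)/125.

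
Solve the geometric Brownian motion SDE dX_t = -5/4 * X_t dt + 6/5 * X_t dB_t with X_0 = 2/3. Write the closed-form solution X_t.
X_t = 2/3 * exp((-197/100) * t + (6/5) * B_t)

For GBM dX = mu X dt + sigma X dB with X_0 = x_0, apply Itô to Y = log X: dY = (mu - sigma^2/2) dt + sigma dB, so Y_t = log(x_0) + (mu - sigma^2/2) t + sigma B_t and hence X_t = x_0 * exp((mu - sigma^2/2) t + sigma B_t).
With mu = -5/4, sigma = 6/5, x_0 = 2/3, this gives:
  X_t = 2/3 * exp((-197/100) * t + (6/5) * B_t).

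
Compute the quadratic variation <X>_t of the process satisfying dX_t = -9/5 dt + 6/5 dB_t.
<X>_t = 36*t/25

For an Itô process dX_t = a(t) dt + b(t) dB_t, the quadratic variation is <X>_t = int_0^t b(s)^2 ds (the drift term does not contribute). Here b(s) = 6/5, so
  b(s)^2 = 36/25.
Integrating from 0 to t:
  <X>_t = int_0^t (36/25) ds = 36*t/25.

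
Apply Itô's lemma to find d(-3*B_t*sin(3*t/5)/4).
d(-3*B_t*sin(3*t/5)/4) = (-9*B_t*cos(3*t/5)/20) dt + (-3*sin(3*t/5)/4) dB_t

Itô's formula for f(t, x): d f(t, B_t) = (f_t + (1/2) f_xx) dt + f_x dB_t. Compute partials of f(t, x) = -3*x*sin(3*t/5)/4:
  f_t(t,x)  = -9*x*cos(3*t/5)/20
  f_x(t,x)  = -3*sin(3*t/5)/4
  f_xx(t,x) = 0
Assemble drift = f_t + (1/2) f_xx = -9*x*cos(3*t/5)/20 and diffusion = f_x = -3*sin(3*t/5)/4. Substituting x = B_t:
  d(-3*B_t*sin(3*t/5)/4) = (-9*B_t*cos(3*t/5)/20) dt + (-3*sin(3*t/5)/4) dB_t.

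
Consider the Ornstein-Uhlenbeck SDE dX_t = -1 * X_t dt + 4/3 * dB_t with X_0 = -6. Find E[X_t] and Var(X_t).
E[X_t] = -6*exp(-t); Var(X_t) = 8/9 - 8*exp(-2*t)/9

The OU SDE dX = -theta X dt + sigma dB admits the integrating factor exp(theta t): d(exp(theta t) X_t) = sigma exp(theta t) dB_t. Integrating from 0 to t:
  X_t = x_0 * exp(-theta t) + sigma * int_0^t exp(-theta (t-s)) dB_s.
The Itô integral has mean 0 and (by the Itô isometry) variance sigma^2 * int_0^t exp(-2 theta (t - s)) ds = sigma^2 * (1 - exp(-2 theta t)) / (2 theta).
With theta = 1, sigma = 4/3, x_0 = -6:
  E[X_t] = -6 * exp(-1 t) = -6*exp(-t)
  Var(X_t) = (4/3)^2 * (1 - exp(-2*1 t)) / (2 * 1) = 8/9 - 8*exp(-2*t)/9.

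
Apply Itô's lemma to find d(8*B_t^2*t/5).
d(8*B_t^2*t/5) = (8*B_t^2/5 + 8*t/5) dt + (16*B_t*t/5) dB_t

Itô's formula for f(t, x): d f(t, B_t) = (f_t + (1/2) f_xx) dt + f_x dB_t. Compute partials of f(t, x) = 8*t*x^2/5:
  f_t(t,x)  = 8*x^2/5
  f_x(t,x)  = 16*t*x/5
  f_xx(t,x) = 16*t/5
Assemble drift = f_t + (1/2) f_xx = 8*t/5 + 8*x^2/5 and diffusion = f_x = 16*t*x/5. Substituting x = B_t:
  d(8*B_t^2*t/5) = (8*B_t^2/5 + 8*t/5) dt + (16*B_t*t/5) dB_t.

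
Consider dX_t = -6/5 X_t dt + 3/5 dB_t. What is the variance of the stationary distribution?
lim Var(X_t) = 3/20

The OU SDE dX = -theta X dt + sigma dB admits the integrating factor exp(theta t): d(exp(theta t) X_t) = sigma exp(theta t) dB_t. Integrating from 0 to t gives X_t = x_0 * exp(-theta t) + sigma * int_0^t exp(-theta (t-s)) dB_s for any initial x_0. The Itô integral has variance (by the Itô isometry) sigma^2 * int_0^t exp(-2 theta (t - s)) ds = sigma^2 * (1 - exp(-2 theta t)) / (2 theta), independent of x_0.
With theta = 6/5, sigma = 3/5:
  Var(X_t) = (3/5)^2 * (1 - exp(-2*6/5 t)) / (2 * 6/5) = 3/20 - 3*exp(-12*t/5)/20.
As t -> infinity, exp(-2*6/5 t) -> 0, so the stationary variance is sigma^2 / (2 theta) = 3/20.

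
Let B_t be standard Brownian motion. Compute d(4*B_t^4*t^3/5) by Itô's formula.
d(4*B_t^4*t^3/5) = (12*B_t^2*t^2*(B_t^2 + 2*t)/5) dt + (16*B_t^3*t^3/5) dB_t

Itô's formula for f(t, x): d f(t, B_t) = (f_t + (1/2) f_xx) dt + f_x dB_t. Compute partials of f(t, x) = 4*t^3*x^4/5:
  f_t(t,x)  = 12*t^2*x^4/5
  f_x(t,x)  = 16*t^3*x^3/5
  f_xx(t,x) = 48*t^3*x^2/5
Assemble drift = f_t + (1/2) f_xx = 12*t^2*x^2*(2*t + x^2)/5 and diffusion = f_x = 16*t^3*x^3/5. Substituting x = B_t:
  d(4*B_t^4*t^3/5) = (12*B_t^2*t^2*(B_t^2 + 2*t)/5) dt + (16*B_t^3*t^3/5) dB_t.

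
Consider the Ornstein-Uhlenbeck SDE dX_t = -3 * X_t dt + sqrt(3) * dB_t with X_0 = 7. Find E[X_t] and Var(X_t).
E[X_t] = 7*exp(-3*t); Var(X_t) = 1/2 - exp(-6*t)/2

The OU SDE dX = -theta X dt + sigma dB admits the integrating factor exp(theta t): d(exp(theta t) X_t) = sigma exp(theta t) dB_t. Integrating from 0 to t:
  X_t = x_0 * exp(-theta t) + sigma * int_0^t exp(-theta (t-s)) dB_s.
The Itô integral has mean 0 and (by the Itô isometry) variance sigma^2 * int_0^t exp(-2 theta (t - s)) ds = sigma^2 * (1 - exp(-2 theta t)) / (2 theta).
With theta = 3, sigma = sqrt(3), x_0 = 7:
  E[X_t] = 7 * exp(-3 t) = 7*exp(-3*t)
  Var(X_t) = (sqrt(3))^2 * (1 - exp(-2*3 t)) / (2 * 3) = 1/2 - exp(-6*t)/2.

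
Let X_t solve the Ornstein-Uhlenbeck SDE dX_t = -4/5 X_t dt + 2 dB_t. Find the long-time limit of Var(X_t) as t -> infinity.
lim Var(X_t) = 5/2

The OU SDE dX = -theta X dt + sigma dB admits the integrating factor exp(theta t): d(exp(theta t) X_t) = sigma exp(theta t) dB_t. Integrating from 0 to t gives X_t = x_0 * exp(-theta t) + sigma * int_0^t exp(-theta (t-s)) dB_s for any initial x_0. The Itô integral has variance (by the Itô isometry) sigma^2 * int_0^t exp(-2 theta (t - s)) ds = sigma^2 * (1 - exp(-2 theta t)) / (2 theta), independent of x_0.
With theta = 4/5, sigma = 2:
  Var(X_t) = (2)^2 * (1 - exp(-2*4/5 t)) / (2 * 4/5) = 5/2 - 5*exp(-8*t/5)/2.
As t -> infinity, exp(-2*4/5 t) -> 0, so the stationary variance is sigma^2 / (2 theta) = 5/2.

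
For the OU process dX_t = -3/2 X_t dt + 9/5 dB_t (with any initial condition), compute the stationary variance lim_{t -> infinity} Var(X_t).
lim Var(X_t) = 27/25

The OU SDE dX = -theta X dt + sigma dB admits the integrating factor exp(theta t): d(exp(theta t) X_t) = sigma exp(theta t) dB_t. Integrating from 0 to t gives X_t = x_0 * exp(-theta t) + sigma * int_0^t exp(-theta (t-s)) dB_s for any initial x_0. The Itô integral has variance (by the Itô isometry) sigma^2 * int_0^t exp(-2 theta (t - s)) ds = sigma^2 * (1 - exp(-2 theta t)) / (2 theta), independent of x_0.
With theta = 3/2, sigma = 9/5:
  Var(X_t) = (9/5)^2 * (1 - exp(-2*3/2 t)) / (2 * 3/2) = 27/25 - 27*exp(-3*t)/25.
As t -> infinity, exp(-2*3/2 t) -> 0, so the stationary variance is sigma^2 / (2 theta) = 27/25.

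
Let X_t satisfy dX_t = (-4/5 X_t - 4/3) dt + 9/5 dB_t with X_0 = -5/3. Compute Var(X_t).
Var(X_t) = 81/40 - 81*exp(-8*t/5)/40

The variance V(t) = Var(X_t) satisfies V'(t) = 2 a V(t) + c^2 with V(0) = 0 (drift coefficient is linear in X, diffusion is constant). With a = -4/5, c = 9/5, the solution is
  V(t) = (c^2 / (2 a)) * (exp(2 a t) - 1)
       = ((9/5)^2 / (2*(-4/5))) * (exp((-8/5) t) - 1)
       = 81/40 - 81*exp(-8*t/5)/40.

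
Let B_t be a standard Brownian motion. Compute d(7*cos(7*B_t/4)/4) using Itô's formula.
d(7*cos(7*B_t/4)/4) = (-343*cos(7*B_t/4)/128) dt + (-49*sin(7*B_t/4)/16) dB_t

Itô's formula for f(B_t) gives d f(B_t) = f'(B_t) dB_t + (1/2) f''(B_t) dt. Compute derivatives of f(x) = 7*cos(7*x/4)/4:
  f'(x)  = -49*sin(7*x/4)/16
  f''(x) = -343*cos(7*x/4)/64
Substitute x = B_t and multiply the f'' term by 1/2:
  drift     = (1/2) * (-343*cos(7*x/4)/64) evaluated at B_t = -343*cos(7*B_t/4)/128
  diffusion = (-49*sin(7*x/4)/16) evaluated at B_t = -49*sin(7*B_t/4)/16
Therefore d(7*cos(7*B_t/4)/4) = (-343*cos(7*B_t/4)/128) dt + (-49*sin(7*B_t/4)/16) dB_t.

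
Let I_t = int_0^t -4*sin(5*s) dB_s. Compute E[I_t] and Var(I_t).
E[I_t] = 0; Var(I_t) = 8*t - 4*sin(10*t)/5

The Itô integral of a deterministic integrand f(s) has mean 0 because each increment f(s) * (B_{s+ds} - B_s) has mean 0. By the Itô isometry:
  Var( int_0^t f(s) dB_s ) = E[ (int_0^t f(s) dB_s)^2 ] = int_0^t f(s)^2 ds.
Here f(s) = -4*sin(5*s), so f(s)^2 = 16*sin(5*s)^2. Integrate:
  int_0^t (16*sin(5*s)^2) ds = 8*t - 4*sin(10*t)/5.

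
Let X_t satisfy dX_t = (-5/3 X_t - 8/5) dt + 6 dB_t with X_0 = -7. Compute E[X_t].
E[X_t] = -24/25 - 151*exp(-5*t/3)/25

Taking expectations and using E[dB_t] = 0, the mean m(t) = E[X_t] satisfies the ODE m'(t) = a m(t) + b with m(0) = x_0. With a = -5/3, b = -8/5, x_0 = -7, the solution is
  m(t) = x_0 * exp(a t) + (b/a) * (exp(a t) - 1)
       = (-7) * exp((-5/3) t) + ((-8/5)/(-5/3)) * (exp((-5/3) t) - 1)
       = -24/25 - 151*exp(-5*t/3)/25.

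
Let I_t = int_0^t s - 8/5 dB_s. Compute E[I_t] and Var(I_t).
E[I_t] = 0; Var(I_t) = t*(25*t^2 - 120*t + 192)/75

The Itô integral of a deterministic integrand f(s) has mean 0 because each increment f(s) * (B_{s+ds} - B_s) has mean 0. By the Itô isometry:
  Var( int_0^t f(s) dB_s ) = E[ (int_0^t f(s) dB_s)^2 ] = int_0^t f(s)^2 ds.
Here f(s) = s - 8/5, so f(s)^2 = (5*s - 8)^2/25. Integrate:
  int_0^t ((5*s - 8)^2/25) ds = t*(25*t^2 - 120*t + 192)/75.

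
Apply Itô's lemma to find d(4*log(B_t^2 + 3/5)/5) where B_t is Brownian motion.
d(4*log(B_t^2 + 3/5)/5) = (4*(3 - 5*B_t^2)/(5*B_t^2 + 3)^2) dt + (8*B_t/(5*B_t^2 + 3)) dB_t

Itô's formula for f(B_t) gives d f(B_t) = f'(B_t) dB_t + (1/2) f''(B_t) dt. Compute derivatives of f(x) = 4*log(x^2 + 3/5)/5:
  f'(x)  = 8*x/(5*x^2 + 3)
  f''(x) = 8*(3 - 5*x^2)/(5*x^2 + 3)^2
Substitute x = B_t and multiply the f'' term by 1/2:
  drift     = (1/2) * (8*(3 - 5*x^2)/(5*x^2 + 3)^2) evaluated at B_t = 4*(3 - 5*B_t^2)/(5*B_t^2 + 3)^2
  diffusion = (8*x/(5*x^2 + 3)) evaluated at B_t = 8*B_t/(5*B_t^2 + 3)
Therefore d(4*log(B_t^2 + 3/5)/5) = (4*(3 - 5*B_t^2)/(5*B_t^2 + 3)^2) dt + (8*B_t/(5*B_t^2 + 3)) dB_t.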